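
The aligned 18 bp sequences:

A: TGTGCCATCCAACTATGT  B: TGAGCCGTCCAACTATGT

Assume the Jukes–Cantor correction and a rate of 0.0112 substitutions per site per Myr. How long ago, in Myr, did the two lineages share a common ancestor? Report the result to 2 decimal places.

5.37

The sequences differ at 2 of 18 sites (3, 7), so p = 2/18 ≈ 0.111111.
d = −(3/4) ln(1 − 4p/3) = −0.75 ln(1 − 0.148148) = −0.75 ln(0.851852)
  = −0.75 × (-0.160342) = 0.120257 substitutions/site.
Under a molecular clock d = 2μt, so t = d/(2μ) = 0.120257 / (2 × 0.0112) = 5.37 Myr.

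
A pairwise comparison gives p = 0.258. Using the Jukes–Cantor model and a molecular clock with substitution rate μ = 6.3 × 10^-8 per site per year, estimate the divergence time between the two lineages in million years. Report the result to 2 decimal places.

2.51

d = −(3/4) ln(1 − 4p/3) = −0.75 ln(1 − 0.344) = −0.75 ln(0.656)
  = −0.75 × (-0.421594) = 0.316196 substitutions/site.
Under a molecular clock d = 2μt, so t = d/(2μ) = 0.316196 / (2 × 6.3 × 10^-8) = 2.51 million years.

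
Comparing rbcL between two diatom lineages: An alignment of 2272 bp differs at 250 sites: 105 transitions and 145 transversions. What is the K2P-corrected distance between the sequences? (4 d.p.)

P = 105/2272 ≈ 0.046215 and Q = 145/2272 ≈ 0.06382.
Under the Kimura two-parameter model, d = −½ ln(1 − 2P − Q) − ¼ ln(1 − 2Q).
1 − 2P − Q = 0.84375, giving −½ ln(0.84375) = 0.084950.
1 − 2Q = 0.87236, giving −¼ ln(0.87236) = 0.034138.
d = 0.084950 + 0.034138 = 0.119088.

0.1191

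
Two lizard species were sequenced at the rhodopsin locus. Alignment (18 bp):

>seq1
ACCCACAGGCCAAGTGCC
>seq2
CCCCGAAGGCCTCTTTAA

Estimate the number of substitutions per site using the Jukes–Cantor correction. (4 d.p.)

The sequences differ at 9 of 18 sites (1, 5, 6, 12, 13, 14, 16, 17, 18), so p = 9/18 = 0.5.
d = −(3/4) ln(1 − 4p/3) = −0.75 ln(1 − 0.666667) = −0.75 ln(0.333333)
  = −0.75 × (-1.098613) = 0.823960 substitutions/site.

0.8240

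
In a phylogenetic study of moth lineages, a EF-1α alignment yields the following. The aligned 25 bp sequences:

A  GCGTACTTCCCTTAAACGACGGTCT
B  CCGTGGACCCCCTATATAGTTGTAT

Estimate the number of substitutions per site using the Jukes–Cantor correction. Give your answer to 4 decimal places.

0.8865

The sequences differ at 13 of 25 sites, so p = 13/25 = 0.52.
d = −(3/4) ln(1 − 4p/3) = −0.75 ln(1 − 0.693333) = −0.75 ln(0.306667)
  = −0.75 × (-1.181993) = 0.886495 substitutions/site.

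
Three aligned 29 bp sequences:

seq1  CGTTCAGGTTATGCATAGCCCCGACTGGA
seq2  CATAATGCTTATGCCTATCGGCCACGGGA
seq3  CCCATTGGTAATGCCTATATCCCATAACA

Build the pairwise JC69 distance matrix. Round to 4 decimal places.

seq1–seq2: 11/29 sites differ → p ≈ 0.37931, d = −0.75 ln(1 − 0.505747) = 0.528531 ≈ 0.5285.
seq1–seq3: 15/29 sites differ → p ≈ 0.517241, d = −0.75 ln(1 − 0.689655) = 0.877553 ≈ 0.8776.
seq2–seq3: 12/29 sites differ → p ≈ 0.413793, d = −0.75 ln(1 − 0.551724) = 0.601760 ≈ 0.6018.

d(seq1,seq2) = 0.5285, d(seq1,seq3) = 0.8776, d(seq2,seq3) = 0.6018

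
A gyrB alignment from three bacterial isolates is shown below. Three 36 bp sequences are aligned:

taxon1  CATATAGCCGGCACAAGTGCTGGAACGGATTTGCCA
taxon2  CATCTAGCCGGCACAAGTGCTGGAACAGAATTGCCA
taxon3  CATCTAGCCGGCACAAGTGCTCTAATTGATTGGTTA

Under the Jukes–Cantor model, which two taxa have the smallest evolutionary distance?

taxon1 and taxon2

taxon1–taxon2: 3/36 differ, p = 0.083, d = 0.088.
taxon1–taxon3: 8/36 differ, p = 0.222, d = 0.264.
taxon2–taxon3: 8/36 differ, p = 0.222, d = 0.264.
The smallest distance is between taxon1 and taxon2.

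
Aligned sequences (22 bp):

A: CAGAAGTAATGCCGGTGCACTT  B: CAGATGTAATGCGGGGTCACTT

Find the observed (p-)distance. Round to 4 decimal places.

0.1818

The sequences differ at 4 of 22 positions (sites 5, 13, 16, 17).
p = 4/22 = 0.181818… ≈ 0.1818 (to 4 d.p.).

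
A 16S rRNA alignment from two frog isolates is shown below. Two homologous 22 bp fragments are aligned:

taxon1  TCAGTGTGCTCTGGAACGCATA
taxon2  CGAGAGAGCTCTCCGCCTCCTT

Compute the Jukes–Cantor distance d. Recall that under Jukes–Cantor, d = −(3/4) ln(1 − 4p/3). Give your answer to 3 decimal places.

0.824

The sequences differ at 11 of 22 sites, so p = 11/22 = 0.5.
d = −(3/4) ln(1 − 4p/3) = −0.75 ln(1 − 0.666667) = −0.75 ln(0.333333)
  = −0.75 × (-1.098613) = 0.823960 substitutions/site.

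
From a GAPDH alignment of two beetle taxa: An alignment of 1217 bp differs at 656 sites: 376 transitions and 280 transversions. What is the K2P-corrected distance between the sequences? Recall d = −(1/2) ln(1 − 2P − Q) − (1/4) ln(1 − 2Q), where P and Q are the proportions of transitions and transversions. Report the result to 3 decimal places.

P = 376/1217 ≈ 0.308956 and Q = 280/1217 ≈ 0.230074.
Under the Kimura two-parameter model, d = −½ ln(1 − 2P − Q) − ¼ ln(1 − 2Q).
1 − 2P − Q = 0.152014, giving −½ ln(0.152014) = 0.941891.
1 − 2Q = 0.539852, giving −¼ ln(0.539852) = 0.154115.
d = 0.941891 + 0.154115 = 1.096006.

1.096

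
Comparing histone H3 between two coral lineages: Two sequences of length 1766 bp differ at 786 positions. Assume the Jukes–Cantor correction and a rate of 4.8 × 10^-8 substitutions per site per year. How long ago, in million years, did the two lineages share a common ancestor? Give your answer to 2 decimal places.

p = 786/1766 ≈ 0.445074.
d = −(3/4) ln(1 − 4p/3) = −0.75 ln(1 − 0.593432) = −0.75 ln(0.406568)
  = −0.75 × (-0.900004) = 0.675003 substitutions/site.
Under a molecular clock d = 2μt, so t = d/(2μ) = 0.675003 / (2 × 4.8 × 10^-8) = 7.03 million years.

7.03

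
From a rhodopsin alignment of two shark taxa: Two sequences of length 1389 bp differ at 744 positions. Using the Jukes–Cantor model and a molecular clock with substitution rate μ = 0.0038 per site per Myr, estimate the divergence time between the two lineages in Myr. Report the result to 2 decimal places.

p = 744/1389 ≈ 0.535637.
d = −(3/4) ln(1 − 4p/3) = −0.75 ln(1 − 0.714183) = −0.75 ln(0.285817)
  = −0.75 × (-1.252404) = 0.939303 substitutions/site.
Under a molecular clock d = 2μt, so t = d/(2μ) = 0.939303 / (2 × 0.0038) = 123.59 Myr.

123.59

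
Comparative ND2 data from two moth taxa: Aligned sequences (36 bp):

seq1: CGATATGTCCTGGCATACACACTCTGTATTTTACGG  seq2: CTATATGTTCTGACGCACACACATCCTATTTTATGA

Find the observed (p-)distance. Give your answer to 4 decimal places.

The sequences differ at 11 of 36 positions.
p = 11/36 = 0.305555… ≈ 0.3056 (to 4 d.p.).

0.3056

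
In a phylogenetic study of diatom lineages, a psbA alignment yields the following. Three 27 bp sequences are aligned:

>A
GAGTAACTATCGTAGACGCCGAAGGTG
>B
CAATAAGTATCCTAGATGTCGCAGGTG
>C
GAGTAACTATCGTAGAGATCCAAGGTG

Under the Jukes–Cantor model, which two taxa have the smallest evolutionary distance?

A and C

A–B: 7/27 differ, p = 0.259, d = 0.318.
A–C: 4/27 differ, p = 0.148, d = 0.165.
B–C: 8/27 differ, p = 0.296, d = 0.377.
The smallest distance is between A and C.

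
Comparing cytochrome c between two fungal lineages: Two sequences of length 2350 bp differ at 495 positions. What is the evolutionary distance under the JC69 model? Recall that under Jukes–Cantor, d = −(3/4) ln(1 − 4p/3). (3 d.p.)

p = 495/2350 ≈ 0.210638.
d = −(3/4) ln(1 − 4p/3) = −0.75 ln(1 − 0.280851) = −0.75 ln(0.719149)
  = −0.75 × (-0.329687) = 0.247265 substitutions/site.

0.247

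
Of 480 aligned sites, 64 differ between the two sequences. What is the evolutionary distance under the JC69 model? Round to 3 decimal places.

p = 64/480 ≈ 0.133333.
d = −(3/4) ln(1 − 4p/3) = −0.75 ln(1 − 0.177777) = −0.75 ln(0.822223)
  = −0.75 × (-0.195744) = 0.146808 substitutions/site.

0.147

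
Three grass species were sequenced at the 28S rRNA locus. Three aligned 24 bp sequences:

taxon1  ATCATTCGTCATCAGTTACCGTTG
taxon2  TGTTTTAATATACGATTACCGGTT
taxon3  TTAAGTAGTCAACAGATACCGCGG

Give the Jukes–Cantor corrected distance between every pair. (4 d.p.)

d(taxon1,taxon2) = 0.9607, d(taxon1,taxon3) = 0.4408, d(taxon2,taxon3) = 0.9607

taxon1–taxon2: 13/24 sites differ → p ≈ 0.541667, d = −0.75 ln(1 − 0.722223) = 0.960702 ≈ 0.9607.
taxon1–taxon3: 8/24 sites differ → p ≈ 0.333333, d = −0.75 ln(1 − 0.444444) = 0.440839 ≈ 0.4408.
taxon2–taxon3: 13/24 sites differ → p ≈ 0.541667, d = −0.75 ln(1 − 0.722223) = 0.960702 ≈ 0.9607.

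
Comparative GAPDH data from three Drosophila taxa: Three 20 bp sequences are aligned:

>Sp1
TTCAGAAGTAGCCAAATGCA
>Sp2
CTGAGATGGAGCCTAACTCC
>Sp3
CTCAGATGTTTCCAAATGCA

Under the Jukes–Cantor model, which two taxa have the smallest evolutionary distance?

Sp1 and Sp3

Sp1–Sp2: 8/20 differ, p = 0.400, d = 0.572.
Sp1–Sp3: 4/20 differ, p = 0.200, d = 0.233.
Sp2–Sp3: 8/20 differ, p = 0.400, d = 0.572.
The smallest distance is between Sp1 and Sp3.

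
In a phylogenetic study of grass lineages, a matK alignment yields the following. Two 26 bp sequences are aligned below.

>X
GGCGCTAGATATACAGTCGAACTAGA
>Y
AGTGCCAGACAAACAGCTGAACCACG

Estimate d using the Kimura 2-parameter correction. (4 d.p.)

0.6311

Of 26 sites, 8 differences are transitions and 2 are transversions, so P = 8/26 ≈ 0.307692 and Q = 2/26 ≈ 0.076923.
Under the Kimura two-parameter model, d = −½ ln(1 − 2P − Q) − ¼ ln(1 − 2Q).
1 − 2P − Q = 0.307693, giving −½ ln(0.307693) = 0.589326.
1 − 2Q = 0.846154, giving −¼ ln(0.846154) = 0.041763.
d = 0.589326 + 0.041763 = 0.631089.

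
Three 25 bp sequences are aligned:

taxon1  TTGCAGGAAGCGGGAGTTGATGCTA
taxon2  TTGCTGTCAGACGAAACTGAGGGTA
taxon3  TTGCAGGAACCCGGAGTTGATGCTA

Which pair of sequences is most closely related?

taxon1–taxon2: 10/25 differ, p = 0.400, d = 0.572.
taxon1–taxon3: 2/25 differ, p = 0.080, d = 0.085.
taxon2–taxon3: 10/25 differ, p = 0.400, d = 0.572.
The smallest distance is between taxon1 and taxon3.

taxon1 and taxon3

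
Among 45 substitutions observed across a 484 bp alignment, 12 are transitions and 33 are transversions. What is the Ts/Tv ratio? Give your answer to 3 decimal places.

R = 12/33 = 0.363636… ≈ 0.364 (to 3 d.p.).

0.364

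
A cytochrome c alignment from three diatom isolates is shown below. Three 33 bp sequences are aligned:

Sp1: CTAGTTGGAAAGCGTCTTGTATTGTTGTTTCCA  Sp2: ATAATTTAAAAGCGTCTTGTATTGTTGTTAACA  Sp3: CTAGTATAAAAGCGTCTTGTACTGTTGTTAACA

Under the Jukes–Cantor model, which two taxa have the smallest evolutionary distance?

Sp1–Sp2: 6/33 differ, p = 0.182, d = 0.208.
Sp1–Sp3: 6/33 differ, p = 0.182, d = 0.208.
Sp2–Sp3: 4/33 differ, p = 0.121, d = 0.132.
The smallest distance is between Sp2 and Sp3.

Sp2 and Sp3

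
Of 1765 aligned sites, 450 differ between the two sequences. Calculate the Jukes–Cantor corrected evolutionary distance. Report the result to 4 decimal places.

p = 450/1765 ≈ 0.254958.
d = −(3/4) ln(1 − 4p/3) = −0.75 ln(1 − 0.339944) = −0.75 ln(0.660056)
  = −0.75 × (-0.415431) = 0.311573 substitutions/site.

0.3116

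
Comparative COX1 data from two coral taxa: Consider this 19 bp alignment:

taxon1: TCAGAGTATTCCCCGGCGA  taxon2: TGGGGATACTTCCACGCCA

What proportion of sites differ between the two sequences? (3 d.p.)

The sequences differ at 9 of 19 positions (sites 2, 3, 5, 6, 9, 11, 14, 15, 18).
p = 9/19 = 0.473684… ≈ 0.474 (to 3 d.p.).

0.474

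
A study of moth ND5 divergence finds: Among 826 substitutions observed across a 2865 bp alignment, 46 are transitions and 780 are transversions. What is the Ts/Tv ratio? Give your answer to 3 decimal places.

R = 46/780 = 0.058974… ≈ 0.059 (to 3 d.p.).

0.059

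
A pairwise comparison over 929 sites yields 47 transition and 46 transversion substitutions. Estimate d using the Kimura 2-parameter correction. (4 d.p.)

P = 47/929 ≈ 0.050592 and Q = 46/929 ≈ 0.049516.
Under the Kimura two-parameter model, d = −½ ln(1 − 2P − Q) − ¼ ln(1 − 2Q).
1 − 2P − Q = 0.8493, giving −½ ln(0.8493) = 0.081671.
1 − 2Q = 0.900968, giving −¼ ln(0.900968) = 0.026071.
d = 0.081671 + 0.026071 = 0.107742.

0.1077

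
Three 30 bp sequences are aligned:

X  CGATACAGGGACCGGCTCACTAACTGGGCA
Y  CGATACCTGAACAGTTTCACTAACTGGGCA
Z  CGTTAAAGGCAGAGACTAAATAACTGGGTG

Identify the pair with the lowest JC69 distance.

X and Y

X–Y: 6/30 differ, p = 0.200, d = 0.233.
X–Z: 10/30 differ, p = 0.333, d = 0.441.
Y–Z: 12/30 differ, p = 0.400, d = 0.572.
The smallest distance is between X and Y.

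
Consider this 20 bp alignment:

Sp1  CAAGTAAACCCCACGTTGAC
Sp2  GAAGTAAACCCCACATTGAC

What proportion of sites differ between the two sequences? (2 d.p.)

0.10

The sequences differ at 2 of 20 positions (sites 1, 15).
p = 2/20 = 0.10.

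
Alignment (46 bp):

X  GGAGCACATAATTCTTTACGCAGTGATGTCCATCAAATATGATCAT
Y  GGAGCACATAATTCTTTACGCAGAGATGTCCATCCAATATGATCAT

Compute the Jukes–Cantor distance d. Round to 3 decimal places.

The sequences differ at 2 of 46 sites (24, 35), so p = 2/46 ≈ 0.043478.
d = −(3/4) ln(1 − 4p/3) = −0.75 ln(1 − 0.057971) = −0.75 ln(0.942029)
  = −0.75 × (-0.059719) = 0.044789 substitutions/site.

0.045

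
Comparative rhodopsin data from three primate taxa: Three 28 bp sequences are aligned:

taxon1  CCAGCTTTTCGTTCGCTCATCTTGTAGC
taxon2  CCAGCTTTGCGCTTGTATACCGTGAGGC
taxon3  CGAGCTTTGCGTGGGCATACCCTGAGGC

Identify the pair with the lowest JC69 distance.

taxon2 and taxon3

taxon1–taxon2: 10/28 differ, p = 0.357, d = 0.485.
taxon1–taxon3: 10/28 differ, p = 0.357, d = 0.485.
taxon2–taxon3: 6/28 differ, p = 0.214, d = 0.252.
The smallest distance is between taxon2 and taxon3.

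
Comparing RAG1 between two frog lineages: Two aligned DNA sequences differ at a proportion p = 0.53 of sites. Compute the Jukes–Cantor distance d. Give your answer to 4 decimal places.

d = −(3/4) ln(1 − 4p/3) = −0.75 ln(1 − 0.706667) = −0.75 ln(0.293333)
  = −0.75 × (-1.226447) = 0.919835 substitutions/site.

0.9198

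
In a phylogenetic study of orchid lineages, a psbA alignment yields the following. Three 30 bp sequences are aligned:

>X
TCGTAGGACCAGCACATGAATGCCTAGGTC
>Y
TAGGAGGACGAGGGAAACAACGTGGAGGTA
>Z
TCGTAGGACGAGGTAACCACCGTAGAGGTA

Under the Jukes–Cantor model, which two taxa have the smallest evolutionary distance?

X–Y: 13/30 differ, p = 0.433, d = 0.647.
X–Z: 12/30 differ, p = 0.400, d = 0.572.
Y–Z: 6/30 differ, p = 0.200, d = 0.233.
The smallest distance is between Y and Z.

Y and Z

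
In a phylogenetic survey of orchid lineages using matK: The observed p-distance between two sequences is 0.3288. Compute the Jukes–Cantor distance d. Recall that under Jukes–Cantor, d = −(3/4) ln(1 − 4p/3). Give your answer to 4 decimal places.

0.4327

d = −(3/4) ln(1 − 4p/3) = −0.75 ln(1 − 0.4384) = −0.75 ln(0.5616)
  = −0.75 × (-0.576965) = 0.432724 substitutions/site.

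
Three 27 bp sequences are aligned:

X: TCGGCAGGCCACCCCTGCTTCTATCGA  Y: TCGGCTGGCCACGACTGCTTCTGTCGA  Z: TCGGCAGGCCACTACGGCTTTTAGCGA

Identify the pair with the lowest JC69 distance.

X and Y

X–Y: 4/27 differ, p = 0.148, d = 0.165.
X–Z: 5/27 differ, p = 0.185, d = 0.213.
Y–Z: 6/27 differ, p = 0.222, d = 0.264.
The smallest distance is between X and Y.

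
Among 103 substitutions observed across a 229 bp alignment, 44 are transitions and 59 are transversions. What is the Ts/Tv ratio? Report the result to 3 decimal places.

R = 44/59 = 0.745762… ≈ 0.746 (to 3 d.p.).

0.746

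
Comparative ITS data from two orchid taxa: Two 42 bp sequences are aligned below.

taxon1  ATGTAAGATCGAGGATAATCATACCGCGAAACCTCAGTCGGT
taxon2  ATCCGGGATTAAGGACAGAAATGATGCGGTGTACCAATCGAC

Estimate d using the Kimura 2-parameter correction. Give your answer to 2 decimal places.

Of 42 sites, 16 differences are transitions and 6 are transversions, so P = 16/42 ≈ 0.380952 and Q = 6/42 ≈ 0.142857.
Under the Kimura two-parameter model, d = −½ ln(1 − 2P − Q) − ¼ ln(1 − 2Q).
1 − 2P − Q = 0.095239, giving −½ ln(0.095239) = 1.175683.
1 − 2Q = 0.714286, giving −¼ ln(0.714286) = 0.084118.
d = 1.175683 + 0.084118 = 1.259801.

1.26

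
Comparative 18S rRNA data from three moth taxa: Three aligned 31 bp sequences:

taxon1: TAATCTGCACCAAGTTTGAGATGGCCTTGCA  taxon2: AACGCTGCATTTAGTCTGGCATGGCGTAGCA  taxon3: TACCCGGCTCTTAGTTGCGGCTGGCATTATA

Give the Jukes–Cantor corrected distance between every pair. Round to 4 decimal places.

taxon1–taxon2: 11/31 sites differ → p ≈ 0.354839, d = −0.75 ln(1 − 0.473119) = 0.480585 ≈ 0.4806.
taxon1–taxon3: 13/31 sites differ → p ≈ 0.419355, d = −0.75 ln(1 − 0.55914) = 0.614271 ≈ 0.6143.
taxon2–taxon3: 14/31 sites differ → p ≈ 0.451613, d = −0.75 ln(1 − 0.602151) = 0.691262 ≈ 0.6913.

d(taxon1,taxon2) = 0.4806, d(taxon1,taxon3) = 0.6143, d(taxon2,taxon3) = 0.6913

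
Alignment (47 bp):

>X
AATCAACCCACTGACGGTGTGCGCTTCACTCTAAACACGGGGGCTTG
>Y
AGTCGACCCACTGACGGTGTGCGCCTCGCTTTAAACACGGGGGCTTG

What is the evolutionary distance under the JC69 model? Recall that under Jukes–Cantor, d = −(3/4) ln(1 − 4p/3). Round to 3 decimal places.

The sequences differ at 5 of 47 sites (2, 5, 25, 28, 31), so p = 5/47 ≈ 0.106383.
d = −(3/4) ln(1 − 4p/3) = −0.75 ln(1 − 0.141844) = −0.75 ln(0.858156)
  = −0.75 × (-0.152969) = 0.114727 substitutions/site.

0.115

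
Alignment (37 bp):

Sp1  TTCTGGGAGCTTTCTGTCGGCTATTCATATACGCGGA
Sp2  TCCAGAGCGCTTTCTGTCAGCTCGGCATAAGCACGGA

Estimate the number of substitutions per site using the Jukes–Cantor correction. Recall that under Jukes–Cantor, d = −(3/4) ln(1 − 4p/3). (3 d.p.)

The sequences differ at 11 of 37 sites, so p = 11/37 ≈ 0.297297.
d = −(3/4) ln(1 − 4p/3) = −0.75 ln(1 − 0.396396) = −0.75 ln(0.603604)
  = −0.75 × (-0.504837) = 0.378628 substitutions/site.

0.379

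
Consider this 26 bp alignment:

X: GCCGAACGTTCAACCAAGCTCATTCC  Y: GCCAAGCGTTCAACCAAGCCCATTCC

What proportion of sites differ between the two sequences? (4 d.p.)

The sequences differ at 3 of 26 positions (sites 4, 6, 20).
p = 3/26 = 0.115384… ≈ 0.1154 (to 4 d.p.).

0.1154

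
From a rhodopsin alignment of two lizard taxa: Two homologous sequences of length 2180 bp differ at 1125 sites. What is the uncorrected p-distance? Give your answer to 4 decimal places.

p = 1125/2180 = 0.516055… ≈ 0.5161 (to 4 d.p.).

0.5161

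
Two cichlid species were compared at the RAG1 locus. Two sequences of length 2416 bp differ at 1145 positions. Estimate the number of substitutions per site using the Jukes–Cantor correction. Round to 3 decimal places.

0.750

p = 1145/2416 ≈ 0.473924.
d = −(3/4) ln(1 − 4p/3) = −0.75 ln(1 − 0.631899) = −0.75 ln(0.368101)
  = −0.75 × (-0.999398) = 0.749549 substitutions/site.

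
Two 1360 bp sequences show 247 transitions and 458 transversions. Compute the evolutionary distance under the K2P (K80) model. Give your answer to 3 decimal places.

0.882

P = 247/1360 ≈ 0.181618 and Q = 458/1360 ≈ 0.336765.
Under the Kimura two-parameter model, d = −½ ln(1 − 2P − Q) − ¼ ln(1 − 2Q).
1 − 2P − Q = 0.299999, giving −½ ln(0.299999) = 0.601988.
1 − 2Q = 0.32647, giving −¼ ln(0.32647) = 0.279854.
d = 0.601988 + 0.279854 = 0.881842.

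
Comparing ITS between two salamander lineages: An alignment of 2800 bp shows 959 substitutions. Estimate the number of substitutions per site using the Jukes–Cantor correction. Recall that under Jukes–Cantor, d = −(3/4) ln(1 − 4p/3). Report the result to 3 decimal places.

p = 959/2800 = 0.3425.
d = −(3/4) ln(1 − 4p/3) = −0.75 ln(1 − 0.456667) = −0.75 ln(0.543333)
  = −0.75 × (-0.610033) = 0.457525 substitutions/site.

0.458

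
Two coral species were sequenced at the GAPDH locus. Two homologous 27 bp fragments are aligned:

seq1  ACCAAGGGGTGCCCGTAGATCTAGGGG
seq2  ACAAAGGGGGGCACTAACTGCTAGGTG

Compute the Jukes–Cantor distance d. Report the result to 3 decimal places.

The sequences differ at 9 of 27 sites (3, 10, 13, 15, 16, 18, 19, 20, 26), so p = 9/27 ≈ 0.333333.
d = −(3/4) ln(1 − 4p/3) = −0.75 ln(1 − 0.444444) = −0.75 ln(0.555556)
  = −0.75 × (-0.587786) = 0.440840 substitutions/site.

0.441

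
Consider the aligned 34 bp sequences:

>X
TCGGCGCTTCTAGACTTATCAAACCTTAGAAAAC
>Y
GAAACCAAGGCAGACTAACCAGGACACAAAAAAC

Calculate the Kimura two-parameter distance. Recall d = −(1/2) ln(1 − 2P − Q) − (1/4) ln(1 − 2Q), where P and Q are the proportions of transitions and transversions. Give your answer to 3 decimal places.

0.945

Of 34 sites, 8 differences are transitions and 10 are transversions, so P = 8/34 ≈ 0.235294 and Q = 10/34 ≈ 0.294118.
Under the Kimura two-parameter model, d = −½ ln(1 − 2P − Q) − ¼ ln(1 − 2Q).
1 − 2P − Q = 0.235294, giving −½ ln(0.235294) = 0.723460.
1 − 2Q = 0.411764, giving −¼ ln(0.411764) = 0.221826.
d = 0.723460 + 0.221826 = 0.945286.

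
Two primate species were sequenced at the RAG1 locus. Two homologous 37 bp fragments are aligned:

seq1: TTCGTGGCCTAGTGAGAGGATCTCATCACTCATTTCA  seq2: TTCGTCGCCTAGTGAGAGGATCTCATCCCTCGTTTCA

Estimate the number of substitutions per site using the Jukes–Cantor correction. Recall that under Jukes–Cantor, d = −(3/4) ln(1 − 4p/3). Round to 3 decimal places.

The sequences differ at 3 of 37 sites (6, 28, 32), so p = 3/37 ≈ 0.081081.
d = −(3/4) ln(1 − 4p/3) = −0.75 ln(1 − 0.108108) = −0.75 ln(0.891892)
  = −0.75 × (-0.114410) = 0.085808 substitutions/site.

0.086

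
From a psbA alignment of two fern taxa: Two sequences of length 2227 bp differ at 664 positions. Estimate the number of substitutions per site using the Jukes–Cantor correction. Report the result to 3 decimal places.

0.380

p = 664/2227 ≈ 0.298159.
d = −(3/4) ln(1 − 4p/3) = −0.75 ln(1 − 0.397545) = −0.75 ln(0.602455)
  = −0.75 × (-0.506742) = 0.380057 substitutions/site.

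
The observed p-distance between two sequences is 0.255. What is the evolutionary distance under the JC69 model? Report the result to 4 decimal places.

0.3116

d = −(3/4) ln(1 − 4p/3) = −0.75 ln(1 − 0.34) = −0.75 ln(0.66)
  = −0.75 × (-0.415515) = 0.311636 substitutions/site.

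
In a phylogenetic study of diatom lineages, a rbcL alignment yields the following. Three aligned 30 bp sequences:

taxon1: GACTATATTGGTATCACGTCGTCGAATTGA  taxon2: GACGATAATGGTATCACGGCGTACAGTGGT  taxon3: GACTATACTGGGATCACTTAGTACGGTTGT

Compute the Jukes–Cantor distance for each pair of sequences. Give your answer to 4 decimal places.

taxon1–taxon2: 8/30 sites differ → p ≈ 0.266667, d = −0.75 ln(1 − 0.355556) = 0.329526 ≈ 0.3295.
taxon1–taxon3: 9/30 sites differ → p = 0.3, d = −0.75 ln(1 − 0.4) = 0.383119 ≈ 0.3831.
taxon2–taxon3: 8/30 sites differ → p ≈ 0.266667, d = −0.75 ln(1 − 0.355556) = 0.329526 ≈ 0.3295.

d(taxon1,taxon2) = 0.3295, d(taxon1,taxon3) = 0.3831, d(taxon2,taxon3) = 0.3295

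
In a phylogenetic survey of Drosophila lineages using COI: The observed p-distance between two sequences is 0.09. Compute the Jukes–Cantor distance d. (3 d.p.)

0.096

d = −(3/4) ln(1 − 4p/3) = −0.75 ln(1 − 0.12) = −0.75 ln(0.88)
  = −0.75 × (-0.127833) = 0.095875 substitutions/site.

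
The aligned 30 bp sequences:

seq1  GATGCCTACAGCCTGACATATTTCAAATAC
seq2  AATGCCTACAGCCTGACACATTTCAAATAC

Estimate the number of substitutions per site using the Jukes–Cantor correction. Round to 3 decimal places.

The sequences differ at 2 of 30 sites (1, 19), so p = 2/30 ≈ 0.066667.
d = −(3/4) ln(1 − 4p/3) = −0.75 ln(1 − 0.088889) = −0.75 ln(0.911111)
  = −0.75 × (-0.093091) = 0.069818 substitutions/site.

0.070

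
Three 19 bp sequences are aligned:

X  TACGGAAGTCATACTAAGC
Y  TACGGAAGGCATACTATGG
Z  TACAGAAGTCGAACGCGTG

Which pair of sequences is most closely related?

X and Y

X–Y: 3/19 differ, p = 0.158, d = 0.177.
X–Z: 8/19 differ, p = 0.421, d = 0.618.
Y–Z: 8/19 differ, p = 0.421, d = 0.618.
The smallest distance is between X and Y.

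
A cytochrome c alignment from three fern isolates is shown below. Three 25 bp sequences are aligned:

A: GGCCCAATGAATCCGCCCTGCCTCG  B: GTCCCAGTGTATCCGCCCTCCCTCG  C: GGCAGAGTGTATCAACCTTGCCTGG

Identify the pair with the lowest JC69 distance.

A–B: 4/25 differ, p = 0.160, d = 0.180.
A–C: 8/25 differ, p = 0.320, d = 0.417.
B–C: 8/25 differ, p = 0.320, d = 0.417.
The smallest distance is between A and B.

A and B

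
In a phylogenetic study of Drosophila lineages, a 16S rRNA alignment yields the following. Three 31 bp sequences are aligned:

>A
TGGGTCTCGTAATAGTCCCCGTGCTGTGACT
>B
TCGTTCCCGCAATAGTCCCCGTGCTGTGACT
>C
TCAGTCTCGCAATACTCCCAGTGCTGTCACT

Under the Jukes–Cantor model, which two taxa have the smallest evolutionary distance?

A–B: 4/31 differ, p = 0.129, d = 0.142.
A–C: 6/31 differ, p = 0.194, d = 0.224.
B–C: 6/31 differ, p = 0.194, d = 0.224.
The smallest distance is between A and B.

A and B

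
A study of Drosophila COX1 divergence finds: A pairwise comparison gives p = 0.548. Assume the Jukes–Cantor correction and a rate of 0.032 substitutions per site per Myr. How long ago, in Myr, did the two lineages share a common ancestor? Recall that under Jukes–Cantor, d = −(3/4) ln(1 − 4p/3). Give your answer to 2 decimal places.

d = −(3/4) ln(1 − 4p/3) = −0.75 ln(1 − 0.730667) = −0.75 ln(0.269333)
  = −0.75 × (-1.311807) = 0.983855 substitutions/site.
Under a molecular clock d = 2μt, so t = d/(2μ) = 0.983855 / (2 × 0.032) = 15.37 Myr.

15.37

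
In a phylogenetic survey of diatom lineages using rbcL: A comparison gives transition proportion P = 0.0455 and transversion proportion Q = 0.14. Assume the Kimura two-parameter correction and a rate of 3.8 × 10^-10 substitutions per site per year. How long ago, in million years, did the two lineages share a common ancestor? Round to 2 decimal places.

280.87

Under the Kimura two-parameter model, d = −½ ln(1 − 2P − Q) − ¼ ln(1 − 2Q).
1 − 2P − Q = 0.769, giving −½ ln(0.769) = 0.131332.
1 − 2Q = 0.72, giving −¼ ln(0.72) = 0.082126.
d = 0.131332 + 0.082126 = 0.213458.
Under a molecular clock d = 2μt, so t = d/(2μ) = 0.213458 / (2 × 3.8 × 10^-10) = 280.87 million years.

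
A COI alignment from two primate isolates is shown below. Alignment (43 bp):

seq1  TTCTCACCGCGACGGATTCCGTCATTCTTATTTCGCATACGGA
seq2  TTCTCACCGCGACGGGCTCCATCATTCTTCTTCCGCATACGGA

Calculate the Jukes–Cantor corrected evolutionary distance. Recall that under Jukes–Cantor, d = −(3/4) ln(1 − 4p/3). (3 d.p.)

The sequences differ at 5 of 43 sites (16, 17, 21, 30, 33), so p = 5/43 ≈ 0.116279.
d = −(3/4) ln(1 − 4p/3) = −0.75 ln(1 − 0.155039) = −0.75 ln(0.844961)
  = −0.75 × (-0.168465) = 0.126349 substitutions/site.

0.126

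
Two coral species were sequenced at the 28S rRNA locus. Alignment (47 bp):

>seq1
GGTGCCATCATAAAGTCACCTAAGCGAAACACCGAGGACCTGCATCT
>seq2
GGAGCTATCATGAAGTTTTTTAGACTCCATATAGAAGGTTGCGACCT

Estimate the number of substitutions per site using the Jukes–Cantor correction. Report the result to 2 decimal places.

0.79

The sequences differ at 23 of 47 sites, so p = 23/47 ≈ 0.489362.
d = −(3/4) ln(1 − 4p/3) = −0.75 ln(1 − 0.652483) = −0.75 ln(0.347517)
  = −0.75 × (-1.056942) = 0.792707 substitutions/site.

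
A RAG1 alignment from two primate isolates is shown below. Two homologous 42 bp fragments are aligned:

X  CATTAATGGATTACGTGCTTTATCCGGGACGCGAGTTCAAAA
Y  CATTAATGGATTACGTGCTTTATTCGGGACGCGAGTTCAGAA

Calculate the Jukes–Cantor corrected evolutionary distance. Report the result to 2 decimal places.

The sequences differ at 2 of 42 sites (24, 40), so p = 2/42 ≈ 0.047619.
d = −(3/4) ln(1 − 4p/3) = −0.75 ln(1 − 0.063492) = −0.75 ln(0.936508)
  = −0.75 × (-0.065597) = 0.049198 substitutions/site.

0.05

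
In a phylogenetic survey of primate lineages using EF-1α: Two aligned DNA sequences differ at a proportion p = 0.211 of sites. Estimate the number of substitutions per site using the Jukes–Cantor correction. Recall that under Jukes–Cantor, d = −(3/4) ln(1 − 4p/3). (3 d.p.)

d = −(3/4) ln(1 − 4p/3) = −0.75 ln(1 − 0.281333) = −0.75 ln(0.718667)
  = −0.75 × (-0.330357) = 0.247768 substitutions/site.

0.248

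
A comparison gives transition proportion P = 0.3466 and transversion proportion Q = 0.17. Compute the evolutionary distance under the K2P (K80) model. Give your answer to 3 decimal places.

1.098

Under the Kimura two-parameter model, d = −½ ln(1 − 2P − Q) − ¼ ln(1 − 2Q).
1 − 2P − Q = 0.1368, giving −½ ln(0.1368) = 0.994618.
1 − 2Q = 0.66, giving −¼ ln(0.66) = 0.103879.
d = 0.994618 + 0.103879 = 1.098497.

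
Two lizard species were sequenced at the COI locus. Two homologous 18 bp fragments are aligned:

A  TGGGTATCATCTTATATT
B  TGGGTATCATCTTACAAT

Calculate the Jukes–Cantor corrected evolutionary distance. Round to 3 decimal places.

0.120

The sequences differ at 2 of 18 sites (15, 17), so p = 2/18 ≈ 0.111111.
d = −(3/4) ln(1 − 4p/3) = −0.75 ln(1 − 0.148148) = −0.75 ln(0.851852)
  = −0.75 × (-0.160342) = 0.120257 substitutions/site.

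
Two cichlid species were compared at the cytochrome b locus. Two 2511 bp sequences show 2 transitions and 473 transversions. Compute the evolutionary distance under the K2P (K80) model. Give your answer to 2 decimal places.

0.22

P = 2/2511 ≈ 0.000796 and Q = 473/2511 ≈ 0.188371.
Under the Kimura two-parameter model, d = −½ ln(1 − 2P − Q) − ¼ ln(1 − 2Q).
1 − 2P − Q = 0.810037, giving −½ ln(0.810037) = 0.105338.
1 − 2Q = 0.623258, giving −¼ ln(0.623258) = 0.118199.
d = 0.105338 + 0.118199 = 0.223537.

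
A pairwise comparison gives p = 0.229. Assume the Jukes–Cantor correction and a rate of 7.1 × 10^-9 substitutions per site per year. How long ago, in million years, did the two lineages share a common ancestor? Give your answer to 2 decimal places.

19.24

d = −(3/4) ln(1 − 4p/3) = −0.75 ln(1 − 0.305333) = −0.75 ln(0.694667)
  = −0.75 × (-0.364323) = 0.273242 substitutions/site.
Under a molecular clock d = 2μt, so t = d/(2μ) = 0.273242 / (2 × 7.1 × 10^-9) = 19.24 million years.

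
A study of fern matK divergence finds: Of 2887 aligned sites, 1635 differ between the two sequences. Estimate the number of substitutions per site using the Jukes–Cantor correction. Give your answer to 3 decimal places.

1.055

p = 1635/2887 ≈ 0.566332.
d = −(3/4) ln(1 − 4p/3) = −0.75 ln(1 − 0.755109) = −0.75 ln(0.244891)
  = −0.75 × (-1.406942) = 1.055207 substitutions/site.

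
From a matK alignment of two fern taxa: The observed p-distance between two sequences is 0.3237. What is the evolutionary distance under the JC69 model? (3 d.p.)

0.424

d = −(3/4) ln(1 − 4p/3) = −0.75 ln(1 − 0.4316) = −0.75 ln(0.5684)
  = −0.75 × (-0.564930) = 0.423698 substitutions/site.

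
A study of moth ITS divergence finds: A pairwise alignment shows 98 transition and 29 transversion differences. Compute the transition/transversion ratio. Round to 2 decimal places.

R = 98/29 = 3.379310… ≈ 3.38 (to 2 d.p.).

3.38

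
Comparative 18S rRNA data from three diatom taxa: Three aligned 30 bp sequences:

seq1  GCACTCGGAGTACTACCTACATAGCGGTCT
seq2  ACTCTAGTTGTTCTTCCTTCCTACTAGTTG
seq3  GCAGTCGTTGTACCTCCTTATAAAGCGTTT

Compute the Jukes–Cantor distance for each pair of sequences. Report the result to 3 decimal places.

d(seq1,seq2) = 0.730, d(seq1,seq3) = 0.647, d(seq2,seq3) = 0.647

seq1–seq2: 14/30 sites differ → p ≈ 0.466667, d = −0.75 ln(1 − 0.622223) = 0.730088 ≈ 0.730.
seq1–seq3: 13/30 sites differ → p ≈ 0.433333, d = −0.75 ln(1 − 0.577777) = 0.646666 ≈ 0.647.
seq2–seq3: 13/30 sites differ → p ≈ 0.433333, d = −0.75 ln(1 − 0.577777) = 0.646666 ≈ 0.647.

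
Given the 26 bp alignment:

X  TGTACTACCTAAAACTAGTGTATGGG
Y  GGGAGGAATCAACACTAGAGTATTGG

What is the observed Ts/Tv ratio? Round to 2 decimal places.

Transitions are A↔G and C↔T; transversions are all other mismatches.
Transitions: 2. Transversions: 8.
R = 2/8 = 0.25.

0.25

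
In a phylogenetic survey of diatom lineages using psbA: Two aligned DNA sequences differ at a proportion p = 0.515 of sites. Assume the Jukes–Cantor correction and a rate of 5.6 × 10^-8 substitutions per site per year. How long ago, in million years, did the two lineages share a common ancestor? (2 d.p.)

d = −(3/4) ln(1 − 4p/3) = −0.75 ln(1 − 0.686667) = −0.75 ln(0.313333)
  = −0.75 × (-1.160489) = 0.870367 substitutions/site.
Under a molecular clock d = 2μt, so t = d/(2μ) = 0.870367 / (2 × 5.6 × 10^-8) = 7.77 million years.

7.77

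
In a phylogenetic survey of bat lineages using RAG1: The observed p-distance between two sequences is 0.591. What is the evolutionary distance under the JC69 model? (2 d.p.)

1.16

d = −(3/4) ln(1 − 4p/3) = −0.75 ln(1 − 0.788) = −0.75 ln(0.212)
  = −0.75 × (-1.551169) = 1.163377 substitutions/site.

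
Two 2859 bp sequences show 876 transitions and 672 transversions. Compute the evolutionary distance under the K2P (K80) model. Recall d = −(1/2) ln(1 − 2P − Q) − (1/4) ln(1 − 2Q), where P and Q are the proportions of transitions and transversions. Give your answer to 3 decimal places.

1.100

P = 876/2859 ≈ 0.306401 and Q = 672/2859 ≈ 0.235047.
Under the Kimura two-parameter model, d = −½ ln(1 − 2P − Q) − ¼ ln(1 − 2Q).
1 − 2P − Q = 0.152151, giving −½ ln(0.152151) = 0.941441.
1 − 2Q = 0.529906, giving −¼ ln(0.529906) = 0.158764.
d = 0.941441 + 0.158764 = 1.100205.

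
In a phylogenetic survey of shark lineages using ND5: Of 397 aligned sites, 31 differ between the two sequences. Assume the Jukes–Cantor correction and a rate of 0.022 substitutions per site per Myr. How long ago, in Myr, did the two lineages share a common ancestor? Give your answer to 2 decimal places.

p = 31/397 ≈ 0.078086.
d = −(3/4) ln(1 − 4p/3) = −0.75 ln(1 − 0.104115) = −0.75 ln(0.895885)
  = −0.75 × (-0.109943) = 0.082457 substitutions/site.
Under a molecular clock d = 2μt, so t = d/(2μ) = 0.082457 / (2 × 0.022) = 1.87 Myr.

1.87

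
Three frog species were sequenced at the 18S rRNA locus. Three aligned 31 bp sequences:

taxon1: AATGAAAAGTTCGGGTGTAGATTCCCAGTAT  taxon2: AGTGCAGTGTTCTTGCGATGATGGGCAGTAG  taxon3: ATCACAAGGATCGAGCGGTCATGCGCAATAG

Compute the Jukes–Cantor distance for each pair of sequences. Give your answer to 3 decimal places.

taxon1–taxon2: 13/31 sites differ → p ≈ 0.419355, d = −0.75 ln(1 − 0.55914) = 0.614271 ≈ 0.614.
taxon1–taxon3: 15/31 sites differ → p ≈ 0.483871, d = −0.75 ln(1 − 0.645161) = 0.777068 ≈ 0.777.
taxon2–taxon3: 12/31 sites differ → p ≈ 0.387097, d = −0.75 ln(1 − 0.516129) = 0.544453 ≈ 0.544.

d(taxon1,taxon2) = 0.614, d(taxon1,taxon3) = 0.777, d(taxon2,taxon3) = 0.544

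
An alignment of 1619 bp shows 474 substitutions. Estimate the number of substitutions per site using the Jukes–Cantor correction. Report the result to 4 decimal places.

p = 474/1619 ≈ 0.292773.
d = −(3/4) ln(1 − 4p/3) = −0.75 ln(1 − 0.390364) = −0.75 ln(0.609636)
  = −0.75 × (-0.494893) = 0.371170 substitutions/site.

0.3712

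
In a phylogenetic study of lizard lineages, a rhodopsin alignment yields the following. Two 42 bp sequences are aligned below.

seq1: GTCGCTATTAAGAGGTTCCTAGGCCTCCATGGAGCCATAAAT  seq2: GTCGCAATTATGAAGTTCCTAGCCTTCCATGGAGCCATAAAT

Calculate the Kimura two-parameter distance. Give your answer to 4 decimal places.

Of 42 sites, 2 differences are transitions and 3 are transversions, so P = 2/42 ≈ 0.047619 and Q = 3/42 ≈ 0.071429.
Under the Kimura two-parameter model, d = −½ ln(1 − 2P − Q) − ¼ ln(1 − 2Q).
1 − 2P − Q = 0.833333, giving −½ ln(0.833333) = 0.091161.
1 − 2Q = 0.857142, giving −¼ ln(0.857142) = 0.038538.
d = 0.091161 + 0.038538 = 0.129699.

0.1297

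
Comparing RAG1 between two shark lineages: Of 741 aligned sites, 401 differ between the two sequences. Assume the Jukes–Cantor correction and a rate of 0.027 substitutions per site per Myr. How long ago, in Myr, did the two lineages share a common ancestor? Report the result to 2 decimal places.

p = 401/741 ≈ 0.541161.
d = −(3/4) ln(1 − 4p/3) = −0.75 ln(1 − 0.721548) = −0.75 ln(0.278452)
  = −0.75 × (-1.278510) = 0.958883 substitutions/site.
Under a molecular clock d = 2μt, so t = d/(2μ) = 0.958883 / (2 × 0.027) = 17.76 Myr.

17.76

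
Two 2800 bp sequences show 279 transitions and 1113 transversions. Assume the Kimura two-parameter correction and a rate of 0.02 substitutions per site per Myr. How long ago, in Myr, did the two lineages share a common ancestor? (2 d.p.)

21.26

P = 279/2800 ≈ 0.099643 and Q = 1113/2800 = 0.3975.
Under the Kimura two-parameter model, d = −½ ln(1 − 2P − Q) − ¼ ln(1 − 2Q).
1 − 2P − Q = 0.403214, giving −½ ln(0.403214) = 0.454144.
1 − 2Q = 0.205, giving −¼ ln(0.205) = 0.396186.
d = 0.454144 + 0.396186 = 0.850330.
Under a molecular clock d = 2μt, so t = d/(2μ) = 0.850330 / (2 × 0.02) = 21.26 Myr.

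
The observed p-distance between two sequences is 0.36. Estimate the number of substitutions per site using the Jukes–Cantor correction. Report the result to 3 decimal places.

0.490

d = −(3/4) ln(1 − 4p/3) = −0.75 ln(1 − 0.48) = −0.75 ln(0.52)
  = −0.75 × (-0.653926) = 0.490445 substitutions/site.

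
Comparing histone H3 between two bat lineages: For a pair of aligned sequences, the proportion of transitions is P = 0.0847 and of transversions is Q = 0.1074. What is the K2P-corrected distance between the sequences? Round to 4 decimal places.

0.2225

Under the Kimura two-parameter model, d = −½ ln(1 − 2P − Q) − ¼ ln(1 − 2Q).
1 − 2P − Q = 0.7232, giving −½ ln(0.7232) = 0.162035.
1 − 2Q = 0.7852, giving −¼ ln(0.7852) = 0.060454.
d = 0.162035 + 0.060454 = 0.222489.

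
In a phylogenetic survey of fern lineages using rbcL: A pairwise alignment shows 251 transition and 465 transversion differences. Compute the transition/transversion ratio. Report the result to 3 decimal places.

0.540

R = 251/465 = 0.539784… ≈ 0.540 (to 3 d.p.).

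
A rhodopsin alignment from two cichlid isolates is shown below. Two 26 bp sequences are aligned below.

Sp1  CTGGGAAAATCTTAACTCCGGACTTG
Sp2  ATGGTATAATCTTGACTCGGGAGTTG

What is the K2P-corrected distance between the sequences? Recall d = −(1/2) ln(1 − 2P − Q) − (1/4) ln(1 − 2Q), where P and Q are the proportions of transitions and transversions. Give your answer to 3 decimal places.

Of 26 sites, 1 differences are transitions and 5 are transversions, so P = 1/26 ≈ 0.038462 and Q = 5/26 ≈ 0.192308.
Under the Kimura two-parameter model, d = −½ ln(1 − 2P − Q) − ¼ ln(1 − 2Q).
1 − 2P − Q = 0.730768, giving −½ ln(0.730768) = 0.156830.
1 − 2Q = 0.615384, giving −¼ ln(0.615384) = 0.121377.
d = 0.156830 + 0.121377 = 0.278207.

0.278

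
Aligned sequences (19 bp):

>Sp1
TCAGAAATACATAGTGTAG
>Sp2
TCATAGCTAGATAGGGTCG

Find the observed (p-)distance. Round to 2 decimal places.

0.32

The sequences differ at 6 of 19 positions (sites 4, 6, 7, 10, 15, 18).
p = 6/19 = 0.315789… ≈ 0.32 (to 2 d.p.).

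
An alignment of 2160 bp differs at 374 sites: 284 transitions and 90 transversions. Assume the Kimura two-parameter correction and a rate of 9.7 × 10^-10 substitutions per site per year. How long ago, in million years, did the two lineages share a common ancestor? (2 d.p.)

P = 284/2160 ≈ 0.131481 and Q = 90/2160 ≈ 0.041667.
Under the Kimura two-parameter model, d = −½ ln(1 − 2P − Q) − ¼ ln(1 − 2Q).
1 − 2P − Q = 0.695371, giving −½ ln(0.695371) = 0.181655.
1 − 2Q = 0.916666, giving −¼ ln(0.916666) = 0.021753.
d = 0.181655 + 0.021753 = 0.203408.
Under a molecular clock d = 2μt, so t = d/(2μ) = 0.203408 / (2 × 9.7 × 10^-10) = 104.85 million years.

104.85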